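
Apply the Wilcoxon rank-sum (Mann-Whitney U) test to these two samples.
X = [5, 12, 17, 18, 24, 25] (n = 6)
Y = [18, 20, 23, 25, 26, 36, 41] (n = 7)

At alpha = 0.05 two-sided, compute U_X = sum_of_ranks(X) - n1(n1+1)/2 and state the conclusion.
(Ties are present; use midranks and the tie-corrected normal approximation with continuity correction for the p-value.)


Step 1: Combine and sort all 13 observations; assign midranks.
sorted (value, group): (5,X), (12,X), (17,X), (18,X), (18,Y), (20,Y), (23,Y), (24,X), (25,X), (25,Y), (26,Y), (36,Y), (41,Y)
ranks: 5->1, 12->2, 17->3, 18->4.5, 18->4.5, 20->6, 23->7, 24->8, 25->9.5, 25->9.5, 26->11, 36->12, 41->13
Step 2: Rank sum for X: R1 = 1 + 2 + 3 + 4.5 + 8 + 9.5 = 28.
Step 3: U_X = R1 - n1(n1+1)/2 = 28 - 6*7/2 = 28 - 21 = 7.
       U_Y = n1*n2 - U_X = 42 - 7 = 35.
Step 4: Ties are present, so use the tie-corrected normal approximation (with continuity correction) for the p-value.
Step 5: p-value = 0.053126; compare to alpha = 0.05. fail to reject H0.

U_X = 7, p = 0.053126, fail to reject H0 at alpha = 0.05.


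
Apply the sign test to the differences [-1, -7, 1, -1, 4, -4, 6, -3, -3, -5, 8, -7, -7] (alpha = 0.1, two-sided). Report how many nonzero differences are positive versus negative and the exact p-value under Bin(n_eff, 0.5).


Step 1: Discard zero differences. Original n = 13; n_eff = number of nonzero differences = 13.
Nonzero differences (with sign): -1, -7, +1, -1, +4, -4, +6, -3, -3, -5, +8, -7, -7
Step 2: Count signs: positive = 4, negative = 9.
Step 3: Under H0: P(positive) = 0.5, so the number of positives S ~ Bin(13, 0.5).
Step 4: Two-sided exact p-value = sum of Bin(13,0.5) probabilities at or below the observed probability = 0.266846.
Step 5: alpha = 0.1. fail to reject H0.

n_eff = 13, pos = 4, neg = 9, p = 0.266846, fail to reject H0.


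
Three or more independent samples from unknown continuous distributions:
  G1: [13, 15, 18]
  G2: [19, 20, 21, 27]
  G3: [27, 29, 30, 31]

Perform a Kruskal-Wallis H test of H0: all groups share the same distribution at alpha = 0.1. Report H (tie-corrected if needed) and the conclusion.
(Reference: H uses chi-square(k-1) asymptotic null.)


Step 1: Combine all N = 11 observations and assign midranks.
sorted (value, group, rank): (13,G1,1), (15,G1,2), (18,G1,3), (19,G2,4), (20,G2,5), (21,G2,6), (27,G2,7.5), (27,G3,7.5), (29,G3,9), (30,G3,10), (31,G3,11)
Step 2: Sum ranks within each group.
R_1 = 6 (n_1 = 3)
R_2 = 22.5 (n_2 = 4)
R_3 = 37.5 (n_3 = 4)
Step 3: H = 12/(N(N+1)) * sum(R_i^2/n_i) - 3(N+1)
     = 12/(11*12) * (6^2/3 + 22.5^2/4 + 37.5^2/4) - 3*12
     = 0.090909 * 490.125 - 36
     = 8.556818.
Step 4: Ties present; correction factor C = 1 - 6/(11^3 - 11) = 0.995455. Corrected H = 8.556818 / 0.995455 = 8.595890.
Step 5: Under H0, H ~ chi^2(2); p-value = 0.013596.
Step 6: alpha = 0.1. reject H0.

H = 8.5959, df = 2, p = 0.013596, reject H0.


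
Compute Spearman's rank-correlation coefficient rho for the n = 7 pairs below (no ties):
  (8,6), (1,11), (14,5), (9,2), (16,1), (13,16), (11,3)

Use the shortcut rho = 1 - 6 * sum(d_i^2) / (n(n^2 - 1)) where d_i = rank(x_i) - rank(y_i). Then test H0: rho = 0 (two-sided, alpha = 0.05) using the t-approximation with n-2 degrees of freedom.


Step 1: Rank x and y separately (midranks; no ties here).
rank(x): 8->2, 1->1, 14->6, 9->3, 16->7, 13->5, 11->4
rank(y): 6->5, 11->6, 5->4, 2->2, 1->1, 16->7, 3->3
Step 2: d_i = R_x(i) - R_y(i); compute d_i^2.
  (2-5)^2=9, (1-6)^2=25, (6-4)^2=4, (3-2)^2=1, (7-1)^2=36, (5-7)^2=4, (4-3)^2=1
sum(d^2) = 80.
Step 3: rho = 1 - 6*80 / (7*(7^2 - 1)) = 1 - 480/336 = -0.428571.
Step 4: Under H0, t = rho * sqrt((n-2)/(1-rho^2)) = -1.0607 ~ t(5).
Step 5: Two-sided p-value from the t-distribution with 5 df = 0.337368.
Step 6: alpha = 0.05. fail to reject H0.

rho = -0.4286, p = 0.337368, fail to reject H0 at alpha = 0.05.


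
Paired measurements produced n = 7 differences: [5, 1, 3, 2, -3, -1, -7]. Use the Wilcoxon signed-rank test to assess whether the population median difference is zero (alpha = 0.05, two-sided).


Step 1: Drop any zero differences (none here) and take |d_i|.
|d| = [5, 1, 3, 2, 3, 1, 7]
Step 2: Midrank |d_i| (ties get averaged ranks).
ranks: |5|->6, |1|->1.5, |3|->4.5, |2|->3, |3|->4.5, |1|->1.5, |7|->7
Step 3: Attach original signs; sum ranks with positive sign and with negative sign.
W+ = 6 + 1.5 + 4.5 + 3 = 15
W- = 4.5 + 1.5 + 7 = 13
(Check: W+ + W- = 28 should equal n(n+1)/2 = 28.)
Step 4: Test statistic W = min(W+, W-) = 13.
Step 5: Ties in |d|, so use the tie-corrected normal approximation.
        E[W] = n(n+1)/4 = 7*8/4 = 14.
        Tie groups: |d|=1 (t=2), |d|=3 (t=2); sum(t^3 - t) = 12.
        Var[W] = n(n+1)(2n+1)/24 - sum(t^3-t)/48 = 840/24 - 12/48 = 34.75.
        z = (W - E[W]) / sqrt(Var[W]) = (13 - 14) / 5.8949 = -0.1696.
        Two-sided p = 2*Phi(z) = 0.865295.
Step 6: alpha = 0.05. fail to reject H0.

W+ = 15, W- = 13, W = min = 13, p = 0.865295, fail to reject H0.


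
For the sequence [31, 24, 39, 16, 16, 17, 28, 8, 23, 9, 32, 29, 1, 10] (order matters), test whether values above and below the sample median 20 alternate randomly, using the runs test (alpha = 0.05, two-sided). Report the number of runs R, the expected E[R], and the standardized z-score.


Step 1: Compute median = 20; label A = above, B = below.
Labels in order: AAABBBABABAABB  (n_A = 7, n_B = 7)
Step 2: Count runs R = 8.
Step 3: Under H0 (random ordering), E[R] = 2*n_A*n_B/(n_A+n_B) + 1 = 2*7*7/14 + 1 = 8.0000.
        Var[R] = 2*n_A*n_B*(2*n_A*n_B - n_A - n_B) / ((n_A+n_B)^2 * (n_A+n_B-1)) = 8232/2548 = 3.2308.
        SD[R] = 1.7974.
Step 4: R = E[R], so z = 0 with no continuity correction.
Step 5: Two-sided p-value via normal approximation = 2*(1 - Phi(|z|)) = 1.000000.
Step 6: alpha = 0.05. fail to reject H0.

R = 8, z = 0.0000, p = 1.000000, fail to reject H0.


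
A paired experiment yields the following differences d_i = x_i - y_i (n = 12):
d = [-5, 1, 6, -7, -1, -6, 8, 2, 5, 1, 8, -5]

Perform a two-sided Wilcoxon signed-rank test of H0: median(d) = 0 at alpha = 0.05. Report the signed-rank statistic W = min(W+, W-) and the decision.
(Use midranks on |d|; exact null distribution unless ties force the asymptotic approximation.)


Step 1: Drop any zero differences (none here) and take |d_i|.
|d| = [5, 1, 6, 7, 1, 6, 8, 2, 5, 1, 8, 5]
Step 2: Midrank |d_i| (ties get averaged ranks).
ranks: |5|->6, |1|->2, |6|->8.5, |7|->10, |1|->2, |6|->8.5, |8|->11.5, |2|->4, |5|->6, |1|->2, |8|->11.5, |5|->6
Step 3: Attach original signs; sum ranks with positive sign and with negative sign.
W+ = 2 + 8.5 + 11.5 + 4 + 6 + 2 + 11.5 = 45.5
W- = 6 + 10 + 2 + 8.5 + 6 = 32.5
(Check: W+ + W- = 78 should equal n(n+1)/2 = 78.)
Step 4: Test statistic W = min(W+, W-) = 32.5.
Step 5: Ties in |d|, so use the tie-corrected normal approximation.
        E[W] = n(n+1)/4 = 12*13/4 = 39.
        Tie groups: |d|=1 (t=3), |d|=5 (t=3), |d|=6 (t=2), |d|=8 (t=2); sum(t^3 - t) = 60.
        Var[W] = n(n+1)(2n+1)/24 - sum(t^3-t)/48 = 3900/24 - 60/48 = 161.25.
        z = (W - E[W]) / sqrt(Var[W]) = (32.5 - 39) / 12.6984 = -0.5119.
        Two-sided p = 2*Phi(z) = 0.608739.
Step 6: alpha = 0.05. fail to reject H0.

W+ = 45.5, W- = 32.5, W = min = 32.5, p = 0.608739, fail to reject H0.


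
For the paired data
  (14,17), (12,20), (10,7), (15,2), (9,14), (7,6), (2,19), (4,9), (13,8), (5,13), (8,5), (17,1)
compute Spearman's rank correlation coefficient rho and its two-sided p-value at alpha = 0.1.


Step 1: Rank x and y separately (midranks; no ties here).
rank(x): 14->10, 12->8, 10->7, 15->11, 9->6, 7->4, 2->1, 4->2, 13->9, 5->3, 8->5, 17->12
rank(y): 17->10, 20->12, 7->5, 2->2, 14->9, 6->4, 19->11, 9->7, 8->6, 13->8, 5->3, 1->1
Step 2: d_i = R_x(i) - R_y(i); compute d_i^2.
  (10-10)^2=0, (8-12)^2=16, (7-5)^2=4, (11-2)^2=81, (6-9)^2=9, (4-4)^2=0, (1-11)^2=100, (2-7)^2=25, (9-6)^2=9, (3-8)^2=25, (5-3)^2=4, (12-1)^2=121
sum(d^2) = 394.
Step 3: rho = 1 - 6*394 / (12*(12^2 - 1)) = 1 - 2364/1716 = -0.377622.
Step 4: Under H0, t = rho * sqrt((n-2)/(1-rho^2)) = -1.2896 ~ t(10).
Step 5: Two-sided p-value from the t-distribution with 10 df = 0.226206.
Step 6: alpha = 0.1. fail to reject H0.

rho = -0.3776, p = 0.226206, fail to reject H0 at alpha = 0.1.


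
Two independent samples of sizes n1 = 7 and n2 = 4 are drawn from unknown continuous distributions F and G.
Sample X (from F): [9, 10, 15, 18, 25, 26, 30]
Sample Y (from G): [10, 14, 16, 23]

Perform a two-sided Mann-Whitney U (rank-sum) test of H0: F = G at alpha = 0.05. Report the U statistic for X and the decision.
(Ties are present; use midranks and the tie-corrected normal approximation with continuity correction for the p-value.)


Step 1: Combine and sort all 11 observations; assign midranks.
sorted (value, group): (9,X), (10,X), (10,Y), (14,Y), (15,X), (16,Y), (18,X), (23,Y), (25,X), (26,X), (30,X)
ranks: 9->1, 10->2.5, 10->2.5, 14->4, 15->5, 16->6, 18->7, 23->8, 25->9, 26->10, 30->11
Step 2: Rank sum for X: R1 = 1 + 2.5 + 5 + 7 + 9 + 10 + 11 = 45.5.
Step 3: U_X = R1 - n1(n1+1)/2 = 45.5 - 7*8/2 = 45.5 - 28 = 17.5.
       U_Y = n1*n2 - U_X = 28 - 17.5 = 10.5.
Step 4: Ties are present, so use the tie-corrected normal approximation (with continuity correction) for the p-value.
Step 5: p-value = 0.569872; compare to alpha = 0.05. fail to reject H0.

U_X = 17.5, p = 0.569872, fail to reject H0 at alpha = 0.05.


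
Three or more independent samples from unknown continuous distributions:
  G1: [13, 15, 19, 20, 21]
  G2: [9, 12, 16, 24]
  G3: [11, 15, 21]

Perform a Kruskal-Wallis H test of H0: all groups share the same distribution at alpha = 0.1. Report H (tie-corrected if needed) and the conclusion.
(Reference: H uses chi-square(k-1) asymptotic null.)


Step 1: Combine all N = 12 observations and assign midranks.
sorted (value, group, rank): (9,G2,1), (11,G3,2), (12,G2,3), (13,G1,4), (15,G1,5.5), (15,G3,5.5), (16,G2,7), (19,G1,8), (20,G1,9), (21,G1,10.5), (21,G3,10.5), (24,G2,12)
Step 2: Sum ranks within each group.
R_1 = 37 (n_1 = 5)
R_2 = 23 (n_2 = 4)
R_3 = 18 (n_3 = 3)
Step 3: H = 12/(N(N+1)) * sum(R_i^2/n_i) - 3(N+1)
     = 12/(12*13) * (37^2/5 + 23^2/4 + 18^2/3) - 3*13
     = 0.076923 * 514.05 - 39
     = 0.542308.
Step 4: Ties present; correction factor C = 1 - 12/(12^3 - 12) = 0.993007. Corrected H = 0.542308 / 0.993007 = 0.546127.
Step 5: Under H0, H ~ chi^2(2); p-value = 0.761045.
Step 6: alpha = 0.1. fail to reject H0.

H = 0.5461, df = 2, p = 0.761045, fail to reject H0.


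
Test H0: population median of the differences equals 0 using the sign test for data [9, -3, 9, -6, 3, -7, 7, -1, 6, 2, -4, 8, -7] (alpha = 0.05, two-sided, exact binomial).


Step 1: Discard zero differences. Original n = 13; n_eff = number of nonzero differences = 13.
Nonzero differences (with sign): +9, -3, +9, -6, +3, -7, +7, -1, +6, +2, -4, +8, -7
Step 2: Count signs: positive = 7, negative = 6.
Step 3: Under H0: P(positive) = 0.5, so the number of positives S ~ Bin(13, 0.5).
Step 4: Two-sided exact p-value = sum of Bin(13,0.5) probabilities at or below the observed probability = 1.000000.
Step 5: alpha = 0.05. fail to reject H0.

n_eff = 13, pos = 7, neg = 6, p = 1.000000, fail to reject H0.


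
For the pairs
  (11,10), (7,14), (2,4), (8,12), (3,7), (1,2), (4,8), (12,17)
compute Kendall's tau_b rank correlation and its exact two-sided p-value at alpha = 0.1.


Step 1: Enumerate the 28 unordered pairs (i,j) with i<j and classify each by sign(x_j-x_i) * sign(y_j-y_i).
  (1,2):dx=-4,dy=+4->D; (1,3):dx=-9,dy=-6->C; (1,4):dx=-3,dy=+2->D; (1,5):dx=-8,dy=-3->C
  (1,6):dx=-10,dy=-8->C; (1,7):dx=-7,dy=-2->C; (1,8):dx=+1,dy=+7->C; (2,3):dx=-5,dy=-10->C
  (2,4):dx=+1,dy=-2->D; (2,5):dx=-4,dy=-7->C; (2,6):dx=-6,dy=-12->C; (2,7):dx=-3,dy=-6->C
  (2,8):dx=+5,dy=+3->C; (3,4):dx=+6,dy=+8->C; (3,5):dx=+1,dy=+3->C; (3,6):dx=-1,dy=-2->C
  (3,7):dx=+2,dy=+4->C; (3,8):dx=+10,dy=+13->C; (4,5):dx=-5,dy=-5->C; (4,6):dx=-7,dy=-10->C
  (4,7):dx=-4,dy=-4->C; (4,8):dx=+4,dy=+5->C; (5,6):dx=-2,dy=-5->C; (5,7):dx=+1,dy=+1->C
  (5,8):dx=+9,dy=+10->C; (6,7):dx=+3,dy=+6->C; (6,8):dx=+11,dy=+15->C; (7,8):dx=+8,dy=+9->C
Step 2: C = 25, D = 3, total pairs = 28.
Step 3: tau = (C - D)/(n(n-1)/2) = (25 - 3)/28 = 0.785714.
Step 4: Exact two-sided p-value (enumerate n! = 40320 permutations of y under H0): p = 0.005506.
Step 5: alpha = 0.1. reject H0.

tau_b = 0.7857 (C=25, D=3), p = 0.005506, reject H0.


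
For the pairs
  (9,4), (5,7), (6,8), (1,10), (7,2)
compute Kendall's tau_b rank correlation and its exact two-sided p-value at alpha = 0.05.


Step 1: Enumerate the 10 unordered pairs (i,j) with i<j and classify each by sign(x_j-x_i) * sign(y_j-y_i).
  (1,2):dx=-4,dy=+3->D; (1,3):dx=-3,dy=+4->D; (1,4):dx=-8,dy=+6->D; (1,5):dx=-2,dy=-2->C
  (2,3):dx=+1,dy=+1->C; (2,4):dx=-4,dy=+3->D; (2,5):dx=+2,dy=-5->D; (3,4):dx=-5,dy=+2->D
  (3,5):dx=+1,dy=-6->D; (4,5):dx=+6,dy=-8->D
Step 2: C = 2, D = 8, total pairs = 10.
Step 3: tau = (C - D)/(n(n-1)/2) = (2 - 8)/10 = -0.600000.
Step 4: Exact two-sided p-value (enumerate n! = 120 permutations of y under H0): p = 0.233333.
Step 5: alpha = 0.05. fail to reject H0.

tau_b = -0.6000 (C=2, D=8), p = 0.233333, fail to reject H0.


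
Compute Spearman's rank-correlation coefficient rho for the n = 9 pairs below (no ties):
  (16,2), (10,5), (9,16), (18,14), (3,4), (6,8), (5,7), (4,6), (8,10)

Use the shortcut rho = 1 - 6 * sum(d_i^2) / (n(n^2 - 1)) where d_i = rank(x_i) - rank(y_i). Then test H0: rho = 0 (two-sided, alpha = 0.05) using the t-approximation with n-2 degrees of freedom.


Step 1: Rank x and y separately (midranks; no ties here).
rank(x): 16->8, 10->7, 9->6, 18->9, 3->1, 6->4, 5->3, 4->2, 8->5
rank(y): 2->1, 5->3, 16->9, 14->8, 4->2, 8->6, 7->5, 6->4, 10->7
Step 2: d_i = R_x(i) - R_y(i); compute d_i^2.
  (8-1)^2=49, (7-3)^2=16, (6-9)^2=9, (9-8)^2=1, (1-2)^2=1, (4-6)^2=4, (3-5)^2=4, (2-4)^2=4, (5-7)^2=4
sum(d^2) = 92.
Step 3: rho = 1 - 6*92 / (9*(9^2 - 1)) = 1 - 552/720 = 0.233333.
Step 4: Under H0, t = rho * sqrt((n-2)/(1-rho^2)) = 0.6349 ~ t(7).
Step 5: Two-sided p-value from the t-distribution with 7 df = 0.545699.
Step 6: alpha = 0.05. fail to reject H0.

rho = 0.2333, p = 0.545699, fail to reject H0 at alpha = 0.05.


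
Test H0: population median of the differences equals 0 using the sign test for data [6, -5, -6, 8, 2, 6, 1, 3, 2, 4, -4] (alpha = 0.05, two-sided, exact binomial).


Step 1: Discard zero differences. Original n = 11; n_eff = number of nonzero differences = 11.
Nonzero differences (with sign): +6, -5, -6, +8, +2, +6, +1, +3, +2, +4, -4
Step 2: Count signs: positive = 8, negative = 3.
Step 3: Under H0: P(positive) = 0.5, so the number of positives S ~ Bin(11, 0.5).
Step 4: Two-sided exact p-value = sum of Bin(11,0.5) probabilities at or below the observed probability = 0.226562.
Step 5: alpha = 0.05. fail to reject H0.

n_eff = 11, pos = 8, neg = 3, p = 0.226562, fail to reject H0.


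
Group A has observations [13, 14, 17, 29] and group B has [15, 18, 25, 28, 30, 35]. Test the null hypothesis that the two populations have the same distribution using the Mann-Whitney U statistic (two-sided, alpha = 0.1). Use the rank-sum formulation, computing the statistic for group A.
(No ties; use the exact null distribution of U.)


Step 1: Combine and sort all 10 observations; assign midranks.
sorted (value, group): (13,X), (14,X), (15,Y), (17,X), (18,Y), (25,Y), (28,Y), (29,X), (30,Y), (35,Y)
ranks: 13->1, 14->2, 15->3, 17->4, 18->5, 25->6, 28->7, 29->8, 30->9, 35->10
Step 2: Rank sum for X: R1 = 1 + 2 + 4 + 8 = 15.
Step 3: U_X = R1 - n1(n1+1)/2 = 15 - 4*5/2 = 15 - 10 = 5.
       U_Y = n1*n2 - U_X = 24 - 5 = 19.
Step 4: No ties, so the exact null distribution of U (based on enumerating the C(10,4) = 210 equally likely rank assignments) gives the two-sided p-value.
Step 5: p-value = 0.171429; compare to alpha = 0.1. fail to reject H0.

U_X = 5, p = 0.171429, fail to reject H0 at alpha = 0.1.


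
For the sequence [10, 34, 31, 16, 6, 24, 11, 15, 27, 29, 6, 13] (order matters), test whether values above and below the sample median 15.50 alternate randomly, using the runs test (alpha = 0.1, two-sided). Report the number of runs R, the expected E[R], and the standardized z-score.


Step 1: Compute median = 15.50; label A = above, B = below.
Labels in order: BAAABABBAABB  (n_A = 6, n_B = 6)
Step 2: Count runs R = 7.
Step 3: Under H0 (random ordering), E[R] = 2*n_A*n_B/(n_A+n_B) + 1 = 2*6*6/12 + 1 = 7.0000.
        Var[R] = 2*n_A*n_B*(2*n_A*n_B - n_A - n_B) / ((n_A+n_B)^2 * (n_A+n_B-1)) = 4320/1584 = 2.7273.
        SD[R] = 1.6514.
Step 4: R = E[R], so z = 0 with no continuity correction.
Step 5: Two-sided p-value via normal approximation = 2*(1 - Phi(|z|)) = 1.000000.
Step 6: alpha = 0.1. fail to reject H0.

R = 7, z = 0.0000, p = 1.000000, fail to reject H0.


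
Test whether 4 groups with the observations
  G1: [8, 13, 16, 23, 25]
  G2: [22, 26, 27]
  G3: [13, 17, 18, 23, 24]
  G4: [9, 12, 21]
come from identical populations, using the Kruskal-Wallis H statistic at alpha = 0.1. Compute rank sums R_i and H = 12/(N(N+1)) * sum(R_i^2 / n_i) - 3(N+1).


Step 1: Combine all N = 16 observations and assign midranks.
sorted (value, group, rank): (8,G1,1), (9,G4,2), (12,G4,3), (13,G1,4.5), (13,G3,4.5), (16,G1,6), (17,G3,7), (18,G3,8), (21,G4,9), (22,G2,10), (23,G1,11.5), (23,G3,11.5), (24,G3,13), (25,G1,14), (26,G2,15), (27,G2,16)
Step 2: Sum ranks within each group.
R_1 = 37 (n_1 = 5)
R_2 = 41 (n_2 = 3)
R_3 = 44 (n_3 = 5)
R_4 = 14 (n_4 = 3)
Step 3: H = 12/(N(N+1)) * sum(R_i^2/n_i) - 3(N+1)
     = 12/(16*17) * (37^2/5 + 41^2/3 + 44^2/5 + 14^2/3) - 3*17
     = 0.044118 * 1286.67 - 51
     = 5.764706.
Step 4: Ties present; correction factor C = 1 - 12/(16^3 - 16) = 0.997059. Corrected H = 5.764706 / 0.997059 = 5.781711.
Step 5: Under H0, H ~ chi^2(3); p-value = 0.122727.
Step 6: alpha = 0.1. fail to reject H0.

H = 5.7817, df = 3, p = 0.122727, fail to reject H0.


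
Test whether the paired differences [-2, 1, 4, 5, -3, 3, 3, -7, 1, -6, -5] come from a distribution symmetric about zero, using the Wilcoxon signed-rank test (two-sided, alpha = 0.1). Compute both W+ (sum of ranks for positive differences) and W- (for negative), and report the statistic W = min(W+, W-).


Step 1: Drop any zero differences (none here) and take |d_i|.
|d| = [2, 1, 4, 5, 3, 3, 3, 7, 1, 6, 5]
Step 2: Midrank |d_i| (ties get averaged ranks).
ranks: |2|->3, |1|->1.5, |4|->7, |5|->8.5, |3|->5, |3|->5, |3|->5, |7|->11, |1|->1.5, |6|->10, |5|->8.5
Step 3: Attach original signs; sum ranks with positive sign and with negative sign.
W+ = 1.5 + 7 + 8.5 + 5 + 5 + 1.5 = 28.5
W- = 3 + 5 + 11 + 10 + 8.5 = 37.5
(Check: W+ + W- = 66 should equal n(n+1)/2 = 66.)
Step 4: Test statistic W = min(W+, W-) = 28.5.
Step 5: Ties in |d|, so use the tie-corrected normal approximation.
        E[W] = n(n+1)/4 = 11*12/4 = 33.
        Tie groups: |d|=1 (t=2), |d|=3 (t=3), |d|=5 (t=2); sum(t^3 - t) = 36.
        Var[W] = n(n+1)(2n+1)/24 - sum(t^3-t)/48 = 3036/24 - 36/48 = 125.75.
        z = (W - E[W]) / sqrt(Var[W]) = (28.5 - 33) / 11.2138 = -0.4013.
        Two-sided p = 2*Phi(z) = 0.688207.
Step 6: alpha = 0.1. fail to reject H0.

W+ = 28.5, W- = 37.5, W = min = 28.5, p = 0.688207, fail to reject H0.


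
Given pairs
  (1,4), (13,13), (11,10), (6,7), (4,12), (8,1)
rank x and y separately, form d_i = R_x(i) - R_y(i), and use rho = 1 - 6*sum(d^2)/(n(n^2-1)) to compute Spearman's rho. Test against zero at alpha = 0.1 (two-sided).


Step 1: Rank x and y separately (midranks; no ties here).
rank(x): 1->1, 13->6, 11->5, 6->3, 4->2, 8->4
rank(y): 4->2, 13->6, 10->4, 7->3, 12->5, 1->1
Step 2: d_i = R_x(i) - R_y(i); compute d_i^2.
  (1-2)^2=1, (6-6)^2=0, (5-4)^2=1, (3-3)^2=0, (2-5)^2=9, (4-1)^2=9
sum(d^2) = 20.
Step 3: rho = 1 - 6*20 / (6*(6^2 - 1)) = 1 - 120/210 = 0.428571.
Step 4: Under H0, t = rho * sqrt((n-2)/(1-rho^2)) = 0.9487 ~ t(4).
Step 5: Two-sided p-value from the t-distribution with 4 df = 0.396501.
Step 6: alpha = 0.1. fail to reject H0.

rho = 0.4286, p = 0.396501, fail to reject H0 at alpha = 0.1.


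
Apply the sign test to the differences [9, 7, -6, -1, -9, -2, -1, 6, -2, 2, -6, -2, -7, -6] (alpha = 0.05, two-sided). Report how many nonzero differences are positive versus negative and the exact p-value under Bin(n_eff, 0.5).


Step 1: Discard zero differences. Original n = 14; n_eff = number of nonzero differences = 14.
Nonzero differences (with sign): +9, +7, -6, -1, -9, -2, -1, +6, -2, +2, -6, -2, -7, -6
Step 2: Count signs: positive = 4, negative = 10.
Step 3: Under H0: P(positive) = 0.5, so the number of positives S ~ Bin(14, 0.5).
Step 4: Two-sided exact p-value = sum of Bin(14,0.5) probabilities at or below the observed probability = 0.179565.
Step 5: alpha = 0.05. fail to reject H0.

n_eff = 14, pos = 4, neg = 10, p = 0.179565, fail to reject H0.


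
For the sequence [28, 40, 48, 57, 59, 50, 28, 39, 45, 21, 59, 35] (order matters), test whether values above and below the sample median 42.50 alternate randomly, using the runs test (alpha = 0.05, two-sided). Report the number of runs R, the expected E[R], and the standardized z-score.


Step 1: Compute median = 42.50; label A = above, B = below.
Labels in order: BBAAAABBABAB  (n_A = 6, n_B = 6)
Step 2: Count runs R = 7.
Step 3: Under H0 (random ordering), E[R] = 2*n_A*n_B/(n_A+n_B) + 1 = 2*6*6/12 + 1 = 7.0000.
        Var[R] = 2*n_A*n_B*(2*n_A*n_B - n_A - n_B) / ((n_A+n_B)^2 * (n_A+n_B-1)) = 4320/1584 = 2.7273.
        SD[R] = 1.6514.
Step 4: R = E[R], so z = 0 with no continuity correction.
Step 5: Two-sided p-value via normal approximation = 2*(1 - Phi(|z|)) = 1.000000.
Step 6: alpha = 0.05. fail to reject H0.

R = 7, z = 0.0000, p = 1.000000, fail to reject H0.


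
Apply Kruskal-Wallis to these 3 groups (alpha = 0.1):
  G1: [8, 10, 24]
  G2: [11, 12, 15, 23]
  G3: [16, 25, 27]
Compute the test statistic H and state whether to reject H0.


Step 1: Combine all N = 10 observations and assign midranks.
sorted (value, group, rank): (8,G1,1), (10,G1,2), (11,G2,3), (12,G2,4), (15,G2,5), (16,G3,6), (23,G2,7), (24,G1,8), (25,G3,9), (27,G3,10)
Step 2: Sum ranks within each group.
R_1 = 11 (n_1 = 3)
R_2 = 19 (n_2 = 4)
R_3 = 25 (n_3 = 3)
Step 3: H = 12/(N(N+1)) * sum(R_i^2/n_i) - 3(N+1)
     = 12/(10*11) * (11^2/3 + 19^2/4 + 25^2/3) - 3*11
     = 0.109091 * 338.917 - 33
     = 3.972727.
Step 4: No ties, so H is used without correction.
Step 5: Under H0, H ~ chi^2(2); p-value = 0.137193.
Step 6: alpha = 0.1. fail to reject H0.

H = 3.9727, df = 2, p = 0.137193, fail to reject H0.


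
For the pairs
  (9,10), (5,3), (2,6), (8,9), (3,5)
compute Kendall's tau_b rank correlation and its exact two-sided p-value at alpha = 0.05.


Step 1: Enumerate the 10 unordered pairs (i,j) with i<j and classify each by sign(x_j-x_i) * sign(y_j-y_i).
  (1,2):dx=-4,dy=-7->C; (1,3):dx=-7,dy=-4->C; (1,4):dx=-1,dy=-1->C; (1,5):dx=-6,dy=-5->C
  (2,3):dx=-3,dy=+3->D; (2,4):dx=+3,dy=+6->C; (2,5):dx=-2,dy=+2->D; (3,4):dx=+6,dy=+3->C
  (3,5):dx=+1,dy=-1->D; (4,5):dx=-5,dy=-4->C
Step 2: C = 7, D = 3, total pairs = 10.
Step 3: tau = (C - D)/(n(n-1)/2) = (7 - 3)/10 = 0.400000.
Step 4: Exact two-sided p-value (enumerate n! = 120 permutations of y under H0): p = 0.483333.
Step 5: alpha = 0.05. fail to reject H0.

tau_b = 0.4000 (C=7, D=3), p = 0.483333, fail to reject H0.


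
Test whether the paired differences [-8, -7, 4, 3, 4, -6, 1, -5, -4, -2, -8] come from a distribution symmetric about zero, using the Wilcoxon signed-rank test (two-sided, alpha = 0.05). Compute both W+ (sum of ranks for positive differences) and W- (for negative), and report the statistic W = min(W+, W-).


Step 1: Drop any zero differences (none here) and take |d_i|.
|d| = [8, 7, 4, 3, 4, 6, 1, 5, 4, 2, 8]
Step 2: Midrank |d_i| (ties get averaged ranks).
ranks: |8|->10.5, |7|->9, |4|->5, |3|->3, |4|->5, |6|->8, |1|->1, |5|->7, |4|->5, |2|->2, |8|->10.5
Step 3: Attach original signs; sum ranks with positive sign and with negative sign.
W+ = 5 + 3 + 5 + 1 = 14
W- = 10.5 + 9 + 8 + 7 + 5 + 2 + 10.5 = 52
(Check: W+ + W- = 66 should equal n(n+1)/2 = 66.)
Step 4: Test statistic W = min(W+, W-) = 14.
Step 5: Ties in |d|, so use the tie-corrected normal approximation.
        E[W] = n(n+1)/4 = 11*12/4 = 33.
        Tie groups: |d|=4 (t=3), |d|=8 (t=2); sum(t^3 - t) = 30.
        Var[W] = n(n+1)(2n+1)/24 - sum(t^3-t)/48 = 3036/24 - 30/48 = 125.875.
        z = (W - E[W]) / sqrt(Var[W]) = (14 - 33) / 11.2194 = -1.6935.
        Two-sided p = 2*Phi(z) = 0.090361.
Step 6: alpha = 0.05. fail to reject H0.

W+ = 14, W- = 52, W = min = 14, p = 0.090361, fail to reject H0.


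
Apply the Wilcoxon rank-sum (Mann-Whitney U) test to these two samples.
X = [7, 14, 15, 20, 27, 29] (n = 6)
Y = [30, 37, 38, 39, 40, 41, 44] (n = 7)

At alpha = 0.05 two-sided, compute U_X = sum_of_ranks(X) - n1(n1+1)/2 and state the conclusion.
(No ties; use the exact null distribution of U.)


Step 1: Combine and sort all 13 observations; assign midranks.
sorted (value, group): (7,X), (14,X), (15,X), (20,X), (27,X), (29,X), (30,Y), (37,Y), (38,Y), (39,Y), (40,Y), (41,Y), (44,Y)
ranks: 7->1, 14->2, 15->3, 20->4, 27->5, 29->6, 30->7, 37->8, 38->9, 39->10, 40->11, 41->12, 44->13
Step 2: Rank sum for X: R1 = 1 + 2 + 3 + 4 + 5 + 6 = 21.
Step 3: U_X = R1 - n1(n1+1)/2 = 21 - 6*7/2 = 21 - 21 = 0.
       U_Y = n1*n2 - U_X = 42 - 0 = 42.
Step 4: No ties, so the exact null distribution of U (based on enumerating the C(13,6) = 1716 equally likely rank assignments) gives the two-sided p-value.
Step 5: p-value = 0.001166; compare to alpha = 0.05. reject H0.

U_X = 0, p = 0.001166, reject H0 at alpha = 0.05.


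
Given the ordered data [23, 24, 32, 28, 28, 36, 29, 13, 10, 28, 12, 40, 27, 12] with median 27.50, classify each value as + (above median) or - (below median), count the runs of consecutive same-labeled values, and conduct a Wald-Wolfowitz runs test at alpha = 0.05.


Step 1: Compute median = 27.50; label A = above, B = below.
Labels in order: BBAAAAABBABABB  (n_A = 7, n_B = 7)
Step 2: Count runs R = 7.
Step 3: Under H0 (random ordering), E[R] = 2*n_A*n_B/(n_A+n_B) + 1 = 2*7*7/14 + 1 = 8.0000.
        Var[R] = 2*n_A*n_B*(2*n_A*n_B - n_A - n_B) / ((n_A+n_B)^2 * (n_A+n_B-1)) = 8232/2548 = 3.2308.
        SD[R] = 1.7974.
Step 4: Continuity-corrected z = (R + 0.5 - E[R]) / SD[R] = (7 + 0.5 - 8.0000) / 1.7974 = -0.2782.
Step 5: Two-sided p-value via normal approximation = 2*(1 - Phi(|z|)) = 0.780879.
Step 6: alpha = 0.05. fail to reject H0.

R = 7, z = -0.2782, p = 0.780879, fail to reject H0.


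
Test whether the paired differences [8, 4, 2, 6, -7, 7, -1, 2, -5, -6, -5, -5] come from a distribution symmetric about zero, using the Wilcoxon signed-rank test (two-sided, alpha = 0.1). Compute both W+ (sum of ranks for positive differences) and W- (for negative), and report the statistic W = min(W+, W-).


Step 1: Drop any zero differences (none here) and take |d_i|.
|d| = [8, 4, 2, 6, 7, 7, 1, 2, 5, 6, 5, 5]
Step 2: Midrank |d_i| (ties get averaged ranks).
ranks: |8|->12, |4|->4, |2|->2.5, |6|->8.5, |7|->10.5, |7|->10.5, |1|->1, |2|->2.5, |5|->6, |6|->8.5, |5|->6, |5|->6
Step 3: Attach original signs; sum ranks with positive sign and with negative sign.
W+ = 12 + 4 + 2.5 + 8.5 + 10.5 + 2.5 = 40
W- = 10.5 + 1 + 6 + 8.5 + 6 + 6 = 38
(Check: W+ + W- = 78 should equal n(n+1)/2 = 78.)
Step 4: Test statistic W = min(W+, W-) = 38.
Step 5: Ties in |d|, so use the tie-corrected normal approximation.
        E[W] = n(n+1)/4 = 12*13/4 = 39.
        Tie groups: |d|=2 (t=2), |d|=5 (t=3), |d|=6 (t=2), |d|=7 (t=2); sum(t^3 - t) = 42.
        Var[W] = n(n+1)(2n+1)/24 - sum(t^3-t)/48 = 3900/24 - 42/48 = 161.625.
        z = (W - E[W]) / sqrt(Var[W]) = (38 - 39) / 12.7132 = -0.0787.
        Two-sided p = 2*Phi(z) = 0.937304.
Step 6: alpha = 0.1. fail to reject H0.

W+ = 40, W- = 38, W = min = 38, p = 0.937304, fail to reject H0.


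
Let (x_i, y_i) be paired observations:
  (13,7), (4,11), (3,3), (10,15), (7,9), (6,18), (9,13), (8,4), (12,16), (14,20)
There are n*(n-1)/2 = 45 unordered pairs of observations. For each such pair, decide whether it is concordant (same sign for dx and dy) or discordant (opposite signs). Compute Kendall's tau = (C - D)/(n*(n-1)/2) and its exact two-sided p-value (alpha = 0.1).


Step 1: Enumerate the 45 unordered pairs (i,j) with i<j and classify each by sign(x_j-x_i) * sign(y_j-y_i).
  (1,2):dx=-9,dy=+4->D; (1,3):dx=-10,dy=-4->C; (1,4):dx=-3,dy=+8->D; (1,5):dx=-6,dy=+2->D
  (1,6):dx=-7,dy=+11->D; (1,7):dx=-4,dy=+6->D; (1,8):dx=-5,dy=-3->C; (1,9):dx=-1,dy=+9->D
  (1,10):dx=+1,dy=+13->C; (2,3):dx=-1,dy=-8->C; (2,4):dx=+6,dy=+4->C; (2,5):dx=+3,dy=-2->D
  (2,6):dx=+2,dy=+7->C; (2,7):dx=+5,dy=+2->C; (2,8):dx=+4,dy=-7->D; (2,9):dx=+8,dy=+5->C
  (2,10):dx=+10,dy=+9->C; (3,4):dx=+7,dy=+12->C; (3,5):dx=+4,dy=+6->C; (3,6):dx=+3,dy=+15->C
  (3,7):dx=+6,dy=+10->C; (3,8):dx=+5,dy=+1->C; (3,9):dx=+9,dy=+13->C; (3,10):dx=+11,dy=+17->C
  (4,5):dx=-3,dy=-6->C; (4,6):dx=-4,dy=+3->D; (4,7):dx=-1,dy=-2->C; (4,8):dx=-2,dy=-11->C
  (4,9):dx=+2,dy=+1->C; (4,10):dx=+4,dy=+5->C; (5,6):dx=-1,dy=+9->D; (5,7):dx=+2,dy=+4->C
  (5,8):dx=+1,dy=-5->D; (5,9):dx=+5,dy=+7->C; (5,10):dx=+7,dy=+11->C; (6,7):dx=+3,dy=-5->D
  (6,8):dx=+2,dy=-14->D; (6,9):dx=+6,dy=-2->D; (6,10):dx=+8,dy=+2->C; (7,8):dx=-1,dy=-9->C
  (7,9):dx=+3,dy=+3->C; (7,10):dx=+5,dy=+7->C; (8,9):dx=+4,dy=+12->C; (8,10):dx=+6,dy=+16->C
  (9,10):dx=+2,dy=+4->C
Step 2: C = 31, D = 14, total pairs = 45.
Step 3: tau = (C - D)/(n(n-1)/2) = (31 - 14)/45 = 0.377778.
Step 4: Exact two-sided p-value (enumerate n! = 3628800 permutations of y under H0): p = 0.155742.
Step 5: alpha = 0.1. fail to reject H0.

tau_b = 0.3778 (C=31, D=14), p = 0.155742, fail to reject H0.


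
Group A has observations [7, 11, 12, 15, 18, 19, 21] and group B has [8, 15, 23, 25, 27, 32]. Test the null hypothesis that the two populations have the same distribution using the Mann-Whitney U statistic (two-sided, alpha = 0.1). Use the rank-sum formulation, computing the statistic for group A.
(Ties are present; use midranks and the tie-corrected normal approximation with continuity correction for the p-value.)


Step 1: Combine and sort all 13 observations; assign midranks.
sorted (value, group): (7,X), (8,Y), (11,X), (12,X), (15,X), (15,Y), (18,X), (19,X), (21,X), (23,Y), (25,Y), (27,Y), (32,Y)
ranks: 7->1, 8->2, 11->3, 12->4, 15->5.5, 15->5.5, 18->7, 19->8, 21->9, 23->10, 25->11, 27->12, 32->13
Step 2: Rank sum for X: R1 = 1 + 3 + 4 + 5.5 + 7 + 8 + 9 = 37.5.
Step 3: U_X = R1 - n1(n1+1)/2 = 37.5 - 7*8/2 = 37.5 - 28 = 9.5.
       U_Y = n1*n2 - U_X = 42 - 9.5 = 32.5.
Step 4: Ties are present, so use the tie-corrected normal approximation (with continuity correction) for the p-value.
Step 5: p-value = 0.115582; compare to alpha = 0.1. fail to reject H0.

U_X = 9.5, p = 0.115582, fail to reject H0 at alpha = 0.1.


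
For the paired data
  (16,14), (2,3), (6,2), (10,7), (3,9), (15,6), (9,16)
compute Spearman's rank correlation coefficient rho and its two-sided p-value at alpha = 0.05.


Step 1: Rank x and y separately (midranks; no ties here).
rank(x): 16->7, 2->1, 6->3, 10->5, 3->2, 15->6, 9->4
rank(y): 14->6, 3->2, 2->1, 7->4, 9->5, 6->3, 16->7
Step 2: d_i = R_x(i) - R_y(i); compute d_i^2.
  (7-6)^2=1, (1-2)^2=1, (3-1)^2=4, (5-4)^2=1, (2-5)^2=9, (6-3)^2=9, (4-7)^2=9
sum(d^2) = 34.
Step 3: rho = 1 - 6*34 / (7*(7^2 - 1)) = 1 - 204/336 = 0.392857.
Step 4: Under H0, t = rho * sqrt((n-2)/(1-rho^2)) = 0.9553 ~ t(5).
Step 5: Two-sided p-value from the t-distribution with 5 df = 0.383317.
Step 6: alpha = 0.05. fail to reject H0.

rho = 0.3929, p = 0.383317, fail to reject H0 at alpha = 0.05.


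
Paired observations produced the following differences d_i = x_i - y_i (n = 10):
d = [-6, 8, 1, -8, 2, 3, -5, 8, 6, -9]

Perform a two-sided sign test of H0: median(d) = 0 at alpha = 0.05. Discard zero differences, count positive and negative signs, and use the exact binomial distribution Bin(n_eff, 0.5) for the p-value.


Step 1: Discard zero differences. Original n = 10; n_eff = number of nonzero differences = 10.
Nonzero differences (with sign): -6, +8, +1, -8, +2, +3, -5, +8, +6, -9
Step 2: Count signs: positive = 6, negative = 4.
Step 3: Under H0: P(positive) = 0.5, so the number of positives S ~ Bin(10, 0.5).
Step 4: Two-sided exact p-value = sum of Bin(10,0.5) probabilities at or below the observed probability = 0.753906.
Step 5: alpha = 0.05. fail to reject H0.

n_eff = 10, pos = 6, neg = 4, p = 0.753906, fail to reject H0.


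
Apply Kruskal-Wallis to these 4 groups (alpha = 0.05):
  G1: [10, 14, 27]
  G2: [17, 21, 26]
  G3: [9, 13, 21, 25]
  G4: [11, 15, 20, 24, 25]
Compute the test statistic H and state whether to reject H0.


Step 1: Combine all N = 15 observations and assign midranks.
sorted (value, group, rank): (9,G3,1), (10,G1,2), (11,G4,3), (13,G3,4), (14,G1,5), (15,G4,6), (17,G2,7), (20,G4,8), (21,G2,9.5), (21,G3,9.5), (24,G4,11), (25,G3,12.5), (25,G4,12.5), (26,G2,14), (27,G1,15)
Step 2: Sum ranks within each group.
R_1 = 22 (n_1 = 3)
R_2 = 30.5 (n_2 = 3)
R_3 = 27 (n_3 = 4)
R_4 = 40.5 (n_4 = 5)
Step 3: H = 12/(N(N+1)) * sum(R_i^2/n_i) - 3(N+1)
     = 12/(15*16) * (22^2/3 + 30.5^2/3 + 27^2/4 + 40.5^2/5) - 3*16
     = 0.050000 * 981.717 - 48
     = 1.085833.
Step 4: Ties present; correction factor C = 1 - 12/(15^3 - 15) = 0.996429. Corrected H = 1.085833 / 0.996429 = 1.089725.
Step 5: Under H0, H ~ chi^2(3); p-value = 0.779555.
Step 6: alpha = 0.05. fail to reject H0.

H = 1.0897, df = 3, p = 0.779555, fail to reject H0.


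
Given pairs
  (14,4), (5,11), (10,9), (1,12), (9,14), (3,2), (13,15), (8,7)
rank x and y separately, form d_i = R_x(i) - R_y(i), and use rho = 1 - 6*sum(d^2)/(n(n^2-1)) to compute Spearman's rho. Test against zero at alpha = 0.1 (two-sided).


Step 1: Rank x and y separately (midranks; no ties here).
rank(x): 14->8, 5->3, 10->6, 1->1, 9->5, 3->2, 13->7, 8->4
rank(y): 4->2, 11->5, 9->4, 12->6, 14->7, 2->1, 15->8, 7->3
Step 2: d_i = R_x(i) - R_y(i); compute d_i^2.
  (8-2)^2=36, (3-5)^2=4, (6-4)^2=4, (1-6)^2=25, (5-7)^2=4, (2-1)^2=1, (7-8)^2=1, (4-3)^2=1
sum(d^2) = 76.
Step 3: rho = 1 - 6*76 / (8*(8^2 - 1)) = 1 - 456/504 = 0.095238.
Step 4: Under H0, t = rho * sqrt((n-2)/(1-rho^2)) = 0.2343 ~ t(6).
Step 5: Two-sided p-value from the t-distribution with 6 df = 0.822505.
Step 6: alpha = 0.1. fail to reject H0.

rho = 0.0952, p = 0.822505, fail to reject H0 at alpha = 0.1.


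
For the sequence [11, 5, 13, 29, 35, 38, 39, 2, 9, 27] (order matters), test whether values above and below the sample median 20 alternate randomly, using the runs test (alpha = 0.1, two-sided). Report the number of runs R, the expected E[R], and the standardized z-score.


Step 1: Compute median = 20; label A = above, B = below.
Labels in order: BBBAAAABBA  (n_A = 5, n_B = 5)
Step 2: Count runs R = 4.
Step 3: Under H0 (random ordering), E[R] = 2*n_A*n_B/(n_A+n_B) + 1 = 2*5*5/10 + 1 = 6.0000.
        Var[R] = 2*n_A*n_B*(2*n_A*n_B - n_A - n_B) / ((n_A+n_B)^2 * (n_A+n_B-1)) = 2000/900 = 2.2222.
        SD[R] = 1.4907.
Step 4: Continuity-corrected z = (R + 0.5 - E[R]) / SD[R] = (4 + 0.5 - 6.0000) / 1.4907 = -1.0062.
Step 5: Two-sided p-value via normal approximation = 2*(1 - Phi(|z|)) = 0.314305.
Step 6: alpha = 0.1. fail to reject H0.

R = 4, z = -1.0062, p = 0.314305, fail to reject H0.


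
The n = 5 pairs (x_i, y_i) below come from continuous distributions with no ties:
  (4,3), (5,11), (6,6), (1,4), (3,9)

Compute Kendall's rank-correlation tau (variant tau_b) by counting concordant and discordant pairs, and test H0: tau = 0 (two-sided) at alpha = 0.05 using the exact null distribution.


Step 1: Enumerate the 10 unordered pairs (i,j) with i<j and classify each by sign(x_j-x_i) * sign(y_j-y_i).
  (1,2):dx=+1,dy=+8->C; (1,3):dx=+2,dy=+3->C; (1,4):dx=-3,dy=+1->D; (1,5):dx=-1,dy=+6->D
  (2,3):dx=+1,dy=-5->D; (2,4):dx=-4,dy=-7->C; (2,5):dx=-2,dy=-2->C; (3,4):dx=-5,dy=-2->C
  (3,5):dx=-3,dy=+3->D; (4,5):dx=+2,dy=+5->C
Step 2: C = 6, D = 4, total pairs = 10.
Step 3: tau = (C - D)/(n(n-1)/2) = (6 - 4)/10 = 0.200000.
Step 4: Exact two-sided p-value (enumerate n! = 120 permutations of y under H0): p = 0.816667.
Step 5: alpha = 0.05. fail to reject H0.

tau_b = 0.2000 (C=6, D=4), p = 0.816667, fail to reject H0.


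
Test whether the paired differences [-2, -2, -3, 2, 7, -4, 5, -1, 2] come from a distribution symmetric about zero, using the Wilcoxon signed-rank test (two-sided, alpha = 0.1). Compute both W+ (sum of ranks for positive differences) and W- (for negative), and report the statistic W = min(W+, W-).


Step 1: Drop any zero differences (none here) and take |d_i|.
|d| = [2, 2, 3, 2, 7, 4, 5, 1, 2]
Step 2: Midrank |d_i| (ties get averaged ranks).
ranks: |2|->3.5, |2|->3.5, |3|->6, |2|->3.5, |7|->9, |4|->7, |5|->8, |1|->1, |2|->3.5
Step 3: Attach original signs; sum ranks with positive sign and with negative sign.
W+ = 3.5 + 9 + 8 + 3.5 = 24
W- = 3.5 + 3.5 + 6 + 7 + 1 = 21
(Check: W+ + W- = 45 should equal n(n+1)/2 = 45.)
Step 4: Test statistic W = min(W+, W-) = 21.
Step 5: Ties in |d|, so use the tie-corrected normal approximation.
        E[W] = n(n+1)/4 = 9*10/4 = 22.5.
        Tie groups: |d|=2 (t=4); sum(t^3 - t) = 60.
        Var[W] = n(n+1)(2n+1)/24 - sum(t^3-t)/48 = 1710/24 - 60/48 = 70.
        z = (W - E[W]) / sqrt(Var[W]) = (21 - 22.5) / 8.3666 = -0.1793.
        Two-sided p = 2*Phi(z) = 0.857714.
Step 6: alpha = 0.1. fail to reject H0.

W+ = 24, W- = 21, W = min = 21, p = 0.857714, fail to reject H0.


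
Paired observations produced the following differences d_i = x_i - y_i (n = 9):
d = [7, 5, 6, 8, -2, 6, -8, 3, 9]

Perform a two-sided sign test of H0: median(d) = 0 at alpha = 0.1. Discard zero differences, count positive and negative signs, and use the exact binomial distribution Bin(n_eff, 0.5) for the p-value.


Step 1: Discard zero differences. Original n = 9; n_eff = number of nonzero differences = 9.
Nonzero differences (with sign): +7, +5, +6, +8, -2, +6, -8, +3, +9
Step 2: Count signs: positive = 7, negative = 2.
Step 3: Under H0: P(positive) = 0.5, so the number of positives S ~ Bin(9, 0.5).
Step 4: Two-sided exact p-value = sum of Bin(9,0.5) probabilities at or below the observed probability = 0.179688.
Step 5: alpha = 0.1. fail to reject H0.

n_eff = 9, pos = 7, neg = 2, p = 0.179688, fail to reject H0.


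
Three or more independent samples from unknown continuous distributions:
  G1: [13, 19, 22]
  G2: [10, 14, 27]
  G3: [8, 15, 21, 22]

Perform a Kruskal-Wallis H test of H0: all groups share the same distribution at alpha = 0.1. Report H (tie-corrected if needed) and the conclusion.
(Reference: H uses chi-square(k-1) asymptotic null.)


Step 1: Combine all N = 10 observations and assign midranks.
sorted (value, group, rank): (8,G3,1), (10,G2,2), (13,G1,3), (14,G2,4), (15,G3,5), (19,G1,6), (21,G3,7), (22,G1,8.5), (22,G3,8.5), (27,G2,10)
Step 2: Sum ranks within each group.
R_1 = 17.5 (n_1 = 3)
R_2 = 16 (n_2 = 3)
R_3 = 21.5 (n_3 = 4)
Step 3: H = 12/(N(N+1)) * sum(R_i^2/n_i) - 3(N+1)
     = 12/(10*11) * (17.5^2/3 + 16^2/3 + 21.5^2/4) - 3*11
     = 0.109091 * 302.979 - 33
     = 0.052273.
Step 4: Ties present; correction factor C = 1 - 6/(10^3 - 10) = 0.993939. Corrected H = 0.052273 / 0.993939 = 0.052591.
Step 5: Under H0, H ~ chi^2(2); p-value = 0.974047.
Step 6: alpha = 0.1. fail to reject H0.

H = 0.0526, df = 2, p = 0.974047, fail to reject H0.


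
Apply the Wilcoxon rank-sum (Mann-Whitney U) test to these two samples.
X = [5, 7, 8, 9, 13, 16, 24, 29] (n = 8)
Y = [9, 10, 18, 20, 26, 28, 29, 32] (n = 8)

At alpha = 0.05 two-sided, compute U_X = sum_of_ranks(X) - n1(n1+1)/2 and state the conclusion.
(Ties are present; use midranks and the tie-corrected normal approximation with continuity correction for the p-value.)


Step 1: Combine and sort all 16 observations; assign midranks.
sorted (value, group): (5,X), (7,X), (8,X), (9,X), (9,Y), (10,Y), (13,X), (16,X), (18,Y), (20,Y), (24,X), (26,Y), (28,Y), (29,X), (29,Y), (32,Y)
ranks: 5->1, 7->2, 8->3, 9->4.5, 9->4.5, 10->6, 13->7, 16->8, 18->9, 20->10, 24->11, 26->12, 28->13, 29->14.5, 29->14.5, 32->16
Step 2: Rank sum for X: R1 = 1 + 2 + 3 + 4.5 + 7 + 8 + 11 + 14.5 = 51.
Step 3: U_X = R1 - n1(n1+1)/2 = 51 - 8*9/2 = 51 - 36 = 15.
       U_Y = n1*n2 - U_X = 64 - 15 = 49.
Step 4: Ties are present, so use the tie-corrected normal approximation (with continuity correction) for the p-value.
Step 5: p-value = 0.082670; compare to alpha = 0.05. fail to reject H0.

U_X = 15, p = 0.082670, fail to reject H0 at alpha = 0.05.
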